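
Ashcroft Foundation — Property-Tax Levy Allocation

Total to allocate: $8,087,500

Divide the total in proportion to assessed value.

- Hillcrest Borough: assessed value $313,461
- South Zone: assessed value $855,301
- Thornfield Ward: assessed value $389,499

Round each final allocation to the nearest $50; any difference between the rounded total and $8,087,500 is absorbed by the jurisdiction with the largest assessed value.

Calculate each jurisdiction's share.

Sum of assessed value: 313,461 + 855,301 + 389,499 = 1,558,261.
Pro-rata amounts: Hillcrest Borough 1,626,887.82; South Zone 4,439,081.03; Thornfield Ward 2,021,531.16.
After rounding ($50): Hillcrest Borough $1,626,900; South Zone $4,439,100; Thornfield Ward $2,021,550. Sum = $8,087,550.
Difference $8,087,500 − $8,087,550 = −$50 applied to largest assessed value (South Zone): South Zone becomes $4,439,050.

Hillcrest Borough: $1,626,900 | South Zone: $4,439,050 | Thornfield Ward: $2,021,550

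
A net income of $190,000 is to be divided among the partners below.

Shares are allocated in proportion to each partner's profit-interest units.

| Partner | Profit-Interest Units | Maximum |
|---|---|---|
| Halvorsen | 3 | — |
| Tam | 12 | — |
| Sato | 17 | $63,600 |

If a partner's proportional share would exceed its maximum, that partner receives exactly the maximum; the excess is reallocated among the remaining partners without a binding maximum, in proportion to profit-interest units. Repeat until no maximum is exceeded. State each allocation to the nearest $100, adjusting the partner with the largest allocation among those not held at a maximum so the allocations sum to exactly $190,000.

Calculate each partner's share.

Halvorsen: $25,300; Tam: $101,100; Sato: $63,600

Sum of profit-interest units: 32.
Unconstrained shares: Halvorsen 17,812.50; Tam 71,250.00; Sato 100,937.50.
Capped: Sato ($63,600); remaining pool $126,400 reallocated over remaining profit-interest units 15.
Remaining shares: Halvorsen 25,280.00 → $25,300; Tam 101,120.00 → $101,100.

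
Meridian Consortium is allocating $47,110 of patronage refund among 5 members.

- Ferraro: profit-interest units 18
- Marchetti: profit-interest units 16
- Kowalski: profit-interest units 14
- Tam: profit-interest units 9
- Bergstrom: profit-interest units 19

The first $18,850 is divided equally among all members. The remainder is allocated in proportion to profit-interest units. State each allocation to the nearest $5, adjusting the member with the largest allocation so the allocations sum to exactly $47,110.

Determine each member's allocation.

Ferraro: $10,465 | Marchetti: $9,720 | Kowalski: $8,975 | Tam: $7,115 | Bergstrom: $10,835

First tranche $18,850 split equally: $3,770 each.
Remainder $28,260 by profit-interest units (total 76): Ferraro 6,693.16 → $6,695; Marchetti 5,949.47 → $5,950; Kowalski 5,205.79 → $5,205; Tam 3,346.58 → $3,345; Bergstrom 7,065.00 → $7,065.
Totals: Ferraro $3,770 + $6,695 = $10,465; Marchetti $3,770 + $5,950 = $9,720; Kowalski $3,770 + $5,205 = $8,975; Tam $3,770 + $3,345 = $7,115; Bergstrom $3,770 + $7,065 = $10,835.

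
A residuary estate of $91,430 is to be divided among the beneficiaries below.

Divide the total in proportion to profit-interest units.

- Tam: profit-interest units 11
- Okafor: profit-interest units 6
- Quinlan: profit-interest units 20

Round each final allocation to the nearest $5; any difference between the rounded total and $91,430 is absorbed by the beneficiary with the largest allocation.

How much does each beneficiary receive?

Combined profit-interest units = 37.
Raw shares: Tam 11/37 × $91,430 = 27,181.89; Okafor 6/37 × $91,430 = 14,826.49; Quinlan 20/37 × $91,430 = 49,421.62.
At nearest $5: Tam $27,180; Okafor $14,825; Quinlan $49,420. Sum = $91,425.
Difference $91,430 − $91,425 = +$5 applied to largest allocation (Quinlan): Quinlan becomes $49,425.

Tam: $27,180 · Okafor: $14,825 · Quinlan: $49,425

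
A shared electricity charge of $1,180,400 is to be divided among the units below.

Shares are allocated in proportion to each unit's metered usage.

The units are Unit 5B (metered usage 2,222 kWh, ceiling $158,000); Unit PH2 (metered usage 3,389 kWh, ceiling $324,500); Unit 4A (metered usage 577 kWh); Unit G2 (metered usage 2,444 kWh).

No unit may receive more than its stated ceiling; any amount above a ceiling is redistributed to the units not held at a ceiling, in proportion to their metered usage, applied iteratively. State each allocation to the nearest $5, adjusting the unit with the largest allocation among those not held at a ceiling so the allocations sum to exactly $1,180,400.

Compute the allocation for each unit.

Unit 5B: $158,000 · Unit PH2: $324,500 · Unit 4A: $133,295 · Unit G2: $564,605

Metered usage total: 8,632.
Proportional shares (ignoring caps): Unit 5B 303,851.81; Unit PH2 463,435.54; Unit 4A 78,903.01; Unit G2 334,209.64.
Held at cap: Unit 5B ($158,000), Unit PH2 ($324,500); residual $697,900 reallocated over remaining metered usage 3,021.
Redistributed shares: Unit 4A 133,296.36 → $133,295; Unit G2 564,603.64 → $564,605.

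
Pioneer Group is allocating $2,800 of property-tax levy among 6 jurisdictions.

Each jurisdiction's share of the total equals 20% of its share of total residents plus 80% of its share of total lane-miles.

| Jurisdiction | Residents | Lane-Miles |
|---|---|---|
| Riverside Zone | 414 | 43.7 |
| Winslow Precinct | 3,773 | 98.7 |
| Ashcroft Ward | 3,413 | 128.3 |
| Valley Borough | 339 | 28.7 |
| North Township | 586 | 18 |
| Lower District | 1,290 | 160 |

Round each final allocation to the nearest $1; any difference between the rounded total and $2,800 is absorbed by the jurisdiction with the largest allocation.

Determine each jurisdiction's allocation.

Riverside Zone: $229; Winslow Precinct: $678; Ashcroft Ward: $797; Valley Borough: $154; North Township: $118; Lower District: $824

Totals — residents 9,815, lane-miles 477.4.
Composite weights (20% residents + 80% lane-miles): Riverside Zone 0.0817; Winslow Precinct 0.2423; Ashcroft Ward 0.2845; Valley Borough 0.0550; North Township 0.0421; Lower District 0.2944.
Raw shares: Riverside Zone 228.66; Winslow Precinct 678.38; Ashcroft Ward 796.72; Valley Borough 154.00; North Township 117.89; Lower District 824.33.
At nearest $1: Riverside Zone $229; Winslow Precinct $678; Ashcroft Ward $797; Valley Borough $154; North Township $118; Lower District $824. Sum = $2,800.
Sum already equals the total — no adjustment.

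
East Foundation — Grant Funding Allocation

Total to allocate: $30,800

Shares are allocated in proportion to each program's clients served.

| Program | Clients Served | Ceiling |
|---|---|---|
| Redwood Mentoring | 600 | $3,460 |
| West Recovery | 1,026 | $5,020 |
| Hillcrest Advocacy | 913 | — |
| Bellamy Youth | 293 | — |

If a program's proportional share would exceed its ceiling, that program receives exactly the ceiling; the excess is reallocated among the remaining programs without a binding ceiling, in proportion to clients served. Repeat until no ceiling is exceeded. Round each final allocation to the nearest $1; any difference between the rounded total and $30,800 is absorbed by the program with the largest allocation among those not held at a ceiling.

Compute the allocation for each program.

Clients served total: 2,832.
Unconstrained shares: Redwood Mentoring 6,525.42; West Recovery 11,158.47; Hillcrest Advocacy 9,929.52; Bellamy Youth 3,186.58.
Capped: Redwood Mentoring ($3,460), West Recovery ($5,020); residual $22,320 reallocated over remaining clients served 1,206.
Remaining shares: Hillcrest Advocacy 16,897.31 → $16,897; Bellamy Youth 5,422.69 → $5,423.

Redwood Mentoring: $3,460 · West Recovery: $5,020 · Hillcrest Advocacy: $16,897 · Bellamy Youth: $5,423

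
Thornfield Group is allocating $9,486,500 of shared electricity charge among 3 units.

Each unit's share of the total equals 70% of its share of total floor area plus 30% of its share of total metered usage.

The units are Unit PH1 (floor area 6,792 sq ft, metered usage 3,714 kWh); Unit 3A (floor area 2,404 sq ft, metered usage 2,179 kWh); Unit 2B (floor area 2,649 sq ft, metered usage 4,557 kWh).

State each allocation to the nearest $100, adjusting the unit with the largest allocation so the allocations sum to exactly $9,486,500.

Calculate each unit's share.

Totals — floor area 11,845, metered usage 10,450.
Combined weights (70% floor area + 30% metered usage): Unit PH1 0.5080; Unit 3A 0.2046; Unit 2B 0.2874.
Unrounded shares: Unit PH1 4,819,204.23; Unit 3A 1,941,159.95; Unit 2B 2,726,135.82.
At nearest $100: Unit PH1 $4,819,200; Unit 3A $1,941,200; Unit 2B $2,726,100. Sum = $9,486,500.
Rounded total matches; no reconciliation needed.

Unit PH1: $4,819,200 | Unit 3A: $1,941,200 | Unit 2B: $2,726,100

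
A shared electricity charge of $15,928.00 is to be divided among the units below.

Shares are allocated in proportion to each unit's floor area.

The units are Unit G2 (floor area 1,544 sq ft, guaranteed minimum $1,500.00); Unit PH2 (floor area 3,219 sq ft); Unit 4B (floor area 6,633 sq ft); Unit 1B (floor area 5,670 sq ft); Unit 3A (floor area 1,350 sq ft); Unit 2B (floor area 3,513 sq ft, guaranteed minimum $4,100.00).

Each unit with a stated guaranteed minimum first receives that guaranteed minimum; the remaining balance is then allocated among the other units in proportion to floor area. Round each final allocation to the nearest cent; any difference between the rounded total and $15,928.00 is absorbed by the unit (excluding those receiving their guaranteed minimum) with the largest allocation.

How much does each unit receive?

Minimums first: Unit G2 $1,500.00; Unit 2B $4,100.00. Balance $10,328.00.
Balance split over remaining floor area 16,872: Unit PH2 1,970.4737 → $1,970.47; Unit 4B 4,060.3144 → $4,060.31; Unit 1B 3,470.82504 → $3,470.83; Unit 3A 826.3869 → $826.39.

Unit G2: $1,500.00 · Unit PH2: $1,970.47 · Unit 4B: $4,060.31 · Unit 1B: $3,470.83 · Unit 3A: $826.39 · Unit 2B: $4,100.00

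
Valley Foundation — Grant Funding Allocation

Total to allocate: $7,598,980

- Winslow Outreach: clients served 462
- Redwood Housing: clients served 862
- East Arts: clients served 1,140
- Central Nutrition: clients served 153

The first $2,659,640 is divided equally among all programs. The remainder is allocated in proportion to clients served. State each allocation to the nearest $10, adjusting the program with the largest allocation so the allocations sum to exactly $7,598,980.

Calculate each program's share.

First tranche $2,659,640 split equally: $664,910 each.
Remainder $4,939,340 by clients served (total 2,617): Winslow Outreach 871,981.31 → $871,980; Redwood Housing 1,626,943.48 → $1,626,940; East Arts 2,151,642.19 → $2,151,640; Central Nutrition 288,773.03 → $288,770.
Rounding difference +$10 on remainder applied to East Arts.
Totals: Winslow Outreach $664,910 + $871,980 = $1,536,890; Redwood Housing $664,910 + $1,626,940 = $2,291,850; East Arts $664,910 + $2,151,650 = $2,816,560; Central Nutrition $664,910 + $288,770 = $953,680.

Winslow Outreach: $1,536,890; Redwood Housing: $2,291,850; East Arts: $2,816,560; Central Nutrition: $953,680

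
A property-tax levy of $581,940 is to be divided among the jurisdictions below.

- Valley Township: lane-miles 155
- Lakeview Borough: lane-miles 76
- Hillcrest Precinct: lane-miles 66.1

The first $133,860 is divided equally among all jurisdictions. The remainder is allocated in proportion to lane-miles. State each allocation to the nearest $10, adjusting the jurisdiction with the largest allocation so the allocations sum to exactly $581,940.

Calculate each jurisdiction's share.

Equal tier: $133,860 ÷ 3 = $44,620 apiece.
Remainder $448,080 by lane-miles (total 297.1): Valley Township 233,767.75 → $233,770; Lakeview Borough 114,621.61 → $114,620; Hillcrest Precinct 99,690.64 → $99,690.
Totals: Valley Township $44,620 + $233,770 = $278,390; Lakeview Borough $44,620 + $114,620 = $159,240; Hillcrest Precinct $44,620 + $99,690 = $144,310.

Valley Township: $278,390 | Lakeview Borough: $159,240 | Hillcrest Precinct: $144,310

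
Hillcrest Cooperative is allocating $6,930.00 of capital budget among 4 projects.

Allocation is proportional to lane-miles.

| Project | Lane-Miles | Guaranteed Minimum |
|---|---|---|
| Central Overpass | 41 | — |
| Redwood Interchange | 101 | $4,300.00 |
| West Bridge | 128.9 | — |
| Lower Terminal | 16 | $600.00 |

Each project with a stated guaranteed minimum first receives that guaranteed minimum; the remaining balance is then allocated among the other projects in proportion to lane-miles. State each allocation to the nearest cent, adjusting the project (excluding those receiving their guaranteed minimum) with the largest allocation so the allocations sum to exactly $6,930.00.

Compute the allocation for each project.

Guaranteed amounts: Redwood Interchange $4,300.00; Lower Terminal $600.00. Residual $2,030.00.
Residual split over remaining lane-miles 169.9: Central Overpass 489.8764 → $489.88; West Bridge 1,540.1236 → $1,540.12.

Central Overpass: $489.88; Redwood Interchange: $4,300.00; West Bridge: $1,540.12; Lower Terminal: $600.00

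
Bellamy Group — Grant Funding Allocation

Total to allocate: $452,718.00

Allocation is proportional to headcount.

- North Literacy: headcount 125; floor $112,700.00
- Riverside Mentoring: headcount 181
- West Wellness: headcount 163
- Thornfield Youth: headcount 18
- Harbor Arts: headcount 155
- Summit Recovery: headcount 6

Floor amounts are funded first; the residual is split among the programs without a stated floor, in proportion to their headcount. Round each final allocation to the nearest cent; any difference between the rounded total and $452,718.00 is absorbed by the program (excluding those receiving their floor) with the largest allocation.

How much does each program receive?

Minimums first: North Literacy $112,700.00. Remaining pool $340,018.00.
Remaining pool split over remaining headcount 523: Riverside Mentoring 117,673.5335 → $117,673.53; West Wellness 105,971.1931 → $105,971.19; Thornfield Youth 11,702.3403 → $11,702.34; Harbor Arts 100,770.1530 → $100,770.15; Summit Recovery 3,900.7801 → $3,900.78.
Rounding difference +$0.01 applied to Riverside Mentoring → $117,673.54.

North Literacy: $112,700.00 | Riverside Mentoring: $117,673.54 | West Wellness: $105,971.19 | Thornfield Youth: $11,702.34 | Harbor Arts: $100,770.15 | Summit Recovery: $3,900.78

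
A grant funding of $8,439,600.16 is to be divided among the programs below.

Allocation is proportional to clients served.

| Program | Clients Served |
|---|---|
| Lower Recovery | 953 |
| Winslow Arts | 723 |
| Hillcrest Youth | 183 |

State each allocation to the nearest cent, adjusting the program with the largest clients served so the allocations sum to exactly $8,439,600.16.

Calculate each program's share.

Sum of clients served: 953 + 723 + 183 = 1,859.
Pro-rata amounts: Lower Recovery 4,326,486.7953; Winslow Arts 3,282,318.9433; Hillcrest Youth 830,794.4213.
After rounding (cent): Lower Recovery $4,326,486.80; Winslow Arts $3,282,318.94; Hillcrest Youth $830,794.42. Sum = $8,439,600.16.
Rounded total matches; no reconciliation needed.

Lower Recovery: $4,326,486.80; Winslow Arts: $3,282,318.94; Hillcrest Youth: $830,794.42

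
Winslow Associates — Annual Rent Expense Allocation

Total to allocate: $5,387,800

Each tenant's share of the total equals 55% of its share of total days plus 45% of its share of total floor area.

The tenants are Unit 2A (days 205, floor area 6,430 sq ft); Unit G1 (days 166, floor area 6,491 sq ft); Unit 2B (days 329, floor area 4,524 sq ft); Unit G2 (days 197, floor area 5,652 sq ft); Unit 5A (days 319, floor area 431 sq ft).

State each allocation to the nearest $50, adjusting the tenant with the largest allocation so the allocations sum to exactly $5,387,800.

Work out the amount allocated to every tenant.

Unit 2A: $1,162,150; Unit G1: $1,073,400; Unit 2B: $1,267,950; Unit G2: $1,062,500; Unit 5A: $821,800

Days total 1,216; floor area total 23,528.
Combined weights (55% days + 45% floor area): Unit 2A 0.2157; Unit G1 0.1992; Unit 2B 0.2353; Unit G2 0.1972; Unit 5A 0.1525.
Unrounded shares: Unit 2A 1,162,165.53; Unit G1 1,073,411.72; Unit 2B 1,267,933.91; Unit G2 1,062,498.97; Unit 5A 821,789.87.
After rounding ($50): Unit 2A $1,162,150; Unit G1 $1,073,400; Unit 2B $1,267,950; Unit G2 $1,062,500; Unit 5A $821,800. Sum = $5,387,800.
No rounding difference to absorb.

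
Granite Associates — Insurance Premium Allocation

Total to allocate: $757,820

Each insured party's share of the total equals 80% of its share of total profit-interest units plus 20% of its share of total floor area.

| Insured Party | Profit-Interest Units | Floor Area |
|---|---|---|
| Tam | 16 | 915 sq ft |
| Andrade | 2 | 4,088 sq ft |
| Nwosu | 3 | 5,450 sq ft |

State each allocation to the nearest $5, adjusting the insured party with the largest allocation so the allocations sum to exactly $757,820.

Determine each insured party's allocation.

Tam: $475,175; Andrade: $117,015; Nwosu: $165,630

Profit-interest units total 21; floor area total 10,453.
Composite weights (80% profit-interest units + 20% floor area): Tam 0.6270; Andrade 0.1544; Nwosu 0.2186.
Unrounded shares: Tam 475,176.44; Andrade 117,012.91; Nwosu 165,630.65.
At nearest $5: Tam $475,175; Andrade $117,015; Nwosu $165,630. Sum = $757,820.
No rounding difference to absorb.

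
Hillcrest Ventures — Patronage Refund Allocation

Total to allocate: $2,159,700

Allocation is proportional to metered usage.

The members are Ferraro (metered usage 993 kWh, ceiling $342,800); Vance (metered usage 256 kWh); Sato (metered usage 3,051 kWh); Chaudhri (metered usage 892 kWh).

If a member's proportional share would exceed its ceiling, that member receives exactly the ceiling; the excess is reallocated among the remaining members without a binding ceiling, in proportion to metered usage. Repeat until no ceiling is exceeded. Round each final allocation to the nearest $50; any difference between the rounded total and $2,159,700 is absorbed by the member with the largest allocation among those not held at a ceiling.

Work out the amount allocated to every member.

Ferraro: $342,800 | Vance: $110,750 | Sato: $1,320,200 | Chaudhri: $385,950

Combined metered usage = 5,192.
Pro-rata shares before constraints: Ferraro 413,055.10; Vance 106,487.52; Sato 1,269,114.93; Chaudhri 371,042.45.
Cap binds for Ferraro ($342,800); remaining pool $1,816,900 reallocated over remaining metered usage 4,199.
Shares after redistribution: Vance 110,770.75 → $110,750; Sato 1,320,162.40 → $1,320,150; Chaudhri 385,966.85 → $385,950.
Rounding difference +$50 applied to Sato → $1,320,200.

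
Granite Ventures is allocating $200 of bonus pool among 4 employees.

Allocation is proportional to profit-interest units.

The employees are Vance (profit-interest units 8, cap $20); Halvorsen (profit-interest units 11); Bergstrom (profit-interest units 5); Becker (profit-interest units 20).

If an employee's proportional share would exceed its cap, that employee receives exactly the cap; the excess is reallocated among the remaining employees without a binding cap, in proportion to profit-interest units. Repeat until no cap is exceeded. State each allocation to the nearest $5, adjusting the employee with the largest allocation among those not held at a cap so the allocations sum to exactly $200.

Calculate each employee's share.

Vance: $20 | Halvorsen: $55 | Bergstrom: $25 | Becker: $100

Sum of profit-interest units: 44.
Unconstrained shares: Vance 36.36; Halvorsen 50.00; Bergstrom 22.73; Becker 90.91.
Cap binds for Vance ($20); balance $180 reallocated over remaining profit-interest units 36.
Remaining shares: Halvorsen 55.00 → $55; Bergstrom 25.00 → $25; Becker 100.00 → $100.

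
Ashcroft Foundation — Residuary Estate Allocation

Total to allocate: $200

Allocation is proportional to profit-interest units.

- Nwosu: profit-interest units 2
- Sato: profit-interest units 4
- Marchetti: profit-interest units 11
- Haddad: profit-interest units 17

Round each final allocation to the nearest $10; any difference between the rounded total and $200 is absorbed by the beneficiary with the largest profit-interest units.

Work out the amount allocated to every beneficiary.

Profit-interest units total: 34.
Unrounded shares: Nwosu 2/34 × $200 = 11.76; Sato 4/34 × $200 = 23.53; Marchetti 11/34 × $200 = 64.71; Haddad 17/34 × $200 = 100.00.
After rounding ($10): Nwosu $10; Sato $20; Marchetti $60; Haddad $100. Sum = $190.
Difference $200 − $190 = +$10 applied to largest profit-interest units (Haddad): Haddad becomes $110.

Nwosu: $10; Sato: $20; Marchetti: $60; Haddad: $110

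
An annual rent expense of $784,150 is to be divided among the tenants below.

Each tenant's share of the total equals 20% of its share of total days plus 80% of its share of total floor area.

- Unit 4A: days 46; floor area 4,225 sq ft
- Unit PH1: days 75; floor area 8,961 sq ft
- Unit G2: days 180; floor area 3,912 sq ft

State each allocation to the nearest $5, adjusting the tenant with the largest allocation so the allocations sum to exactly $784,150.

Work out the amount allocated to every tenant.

Unit 4A: $178,980 · Unit PH1: $367,855 · Unit G2: $237,315

Totals — days 301, floor area 17,098.
Composite weights (20% days + 80% floor area): Unit 4A 0.2282; Unit PH1 0.4691; Unit G2 0.3026.
Pro-rata amounts: Unit 4A 178,981.24; Unit PH1 367,853.39; Unit G2 237,315.38.
At nearest $5: Unit 4A $178,980; Unit PH1 $367,855; Unit G2 $237,315. Sum = $784,150.
No rounding difference to absorb.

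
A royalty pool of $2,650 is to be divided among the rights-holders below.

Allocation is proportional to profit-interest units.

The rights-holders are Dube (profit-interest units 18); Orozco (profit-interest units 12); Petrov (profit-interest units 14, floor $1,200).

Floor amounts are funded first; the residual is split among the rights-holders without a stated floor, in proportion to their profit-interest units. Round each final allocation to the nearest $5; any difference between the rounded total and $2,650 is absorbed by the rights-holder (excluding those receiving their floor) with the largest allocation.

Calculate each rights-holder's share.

Dube: $870 | Orozco: $580 | Petrov: $1,200

Guaranteed amounts: Petrov $1,200. Remaining pool $1,450.
Remaining pool split over remaining profit-interest units 30: Dube 870.00 → $870; Orozco 580.00 → $580.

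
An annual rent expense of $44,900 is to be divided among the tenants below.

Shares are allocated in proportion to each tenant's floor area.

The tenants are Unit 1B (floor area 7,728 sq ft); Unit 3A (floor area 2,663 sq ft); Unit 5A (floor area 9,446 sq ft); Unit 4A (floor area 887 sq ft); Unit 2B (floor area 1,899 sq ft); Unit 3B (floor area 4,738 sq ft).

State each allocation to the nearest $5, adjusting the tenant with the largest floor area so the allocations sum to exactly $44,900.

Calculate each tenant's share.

Combined floor area = 27,361.
Pro-rata amounts: Unit 1B 7,728/27,361 × $44,900 = 12,681.82; Unit 3A 2,663/27,361 × $44,900 = 4,370.04; Unit 5A 9,446/27,361 × $44,900 = 15,501.09; Unit 4A 887/27,361 × $44,900 = 1,455.59; Unit 2B 1,899/27,361 × $44,900 = 3,116.30; Unit 3B 4,738/27,361 × $44,900 = 7,775.16.
After rounding ($5): Unit 1B $12,680; Unit 3A $4,370; Unit 5A $15,500; Unit 4A $1,455; Unit 2B $3,115; Unit 3B $7,775. Sum = $44,895.
Difference $44,900 − $44,895 = +$5 applied to largest floor area (Unit 5A): Unit 5A becomes $15,505.

Unit 1B: $12,680 · Unit 3A: $4,370 · Unit 5A: $15,505 · Unit 4A: $1,455 · Unit 2B: $3,115 · Unit 3B: $7,775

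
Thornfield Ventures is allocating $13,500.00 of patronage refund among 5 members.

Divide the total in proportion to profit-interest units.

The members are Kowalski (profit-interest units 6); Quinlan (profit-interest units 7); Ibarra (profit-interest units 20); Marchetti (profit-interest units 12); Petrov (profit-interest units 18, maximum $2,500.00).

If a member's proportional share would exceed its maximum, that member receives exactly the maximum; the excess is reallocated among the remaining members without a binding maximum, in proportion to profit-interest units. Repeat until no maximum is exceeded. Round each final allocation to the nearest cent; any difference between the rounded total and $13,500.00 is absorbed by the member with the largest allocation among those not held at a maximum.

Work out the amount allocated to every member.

Total profit-interest units = 63.
Pro-rata shares before constraints: Kowalski 1,285.7143; Quinlan 1,500.0000; Ibarra 4,285.7143; Marchetti 2,571.4286; Petrov 3,857.1429.
Held at cap: Petrov ($2,500.00); residual $11,000.00 reallocated over remaining profit-interest units 45.
Shares after redistribution: Kowalski 1,466.6667 → $1,466.67; Quinlan 1,711.1111 → $1,711.11; Ibarra 4,888.8889 → $4,888.89; Marchetti 2,933.3333 → $2,933.33.

Kowalski: $1,466.67; Quinlan: $1,711.11; Ibarra: $4,888.89; Marchetti: $2,933.33; Petrov: $2,500.00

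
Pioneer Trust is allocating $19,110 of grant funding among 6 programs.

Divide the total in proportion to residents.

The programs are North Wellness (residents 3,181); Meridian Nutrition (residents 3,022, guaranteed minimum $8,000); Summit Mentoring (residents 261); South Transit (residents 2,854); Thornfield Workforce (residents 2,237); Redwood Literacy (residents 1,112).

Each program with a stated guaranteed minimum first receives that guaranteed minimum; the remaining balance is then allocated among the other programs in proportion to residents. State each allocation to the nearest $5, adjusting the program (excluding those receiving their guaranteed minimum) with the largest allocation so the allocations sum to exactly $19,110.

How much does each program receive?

North Wellness: $3,665 · Meridian Nutrition: $8,000 · Summit Mentoring: $300 · South Transit: $3,290 · Thornfield Workforce: $2,575 · Redwood Literacy: $1,280

Minimums first: Meridian Nutrition $8,000. Balance $11,110.
Balance split over remaining residents 9,645: North Wellness 3,664.17 → $3,665; Summit Mentoring 300.64 → $300; South Transit 3,287.5003 → $3,290; Thornfield Workforce 2,576.78 → $2,575; Redwood Literacy 1,280.90 → $1,280.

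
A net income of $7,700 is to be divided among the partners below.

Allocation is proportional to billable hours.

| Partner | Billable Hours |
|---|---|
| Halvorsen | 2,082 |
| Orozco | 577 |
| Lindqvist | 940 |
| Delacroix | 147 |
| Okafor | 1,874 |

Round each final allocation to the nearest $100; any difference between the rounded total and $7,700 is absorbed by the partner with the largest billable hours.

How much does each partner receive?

Halvorsen: $2,800 | Orozco: $800 | Lindqvist: $1,300 | Delacroix: $200 | Okafor: $2,600

Combined billable hours = 5,620.
Pro-rata amounts: Halvorsen 2,082/5,620 × $7,700 = 2,852.56; Orozco 577/5,620 × $7,700 = 790.55; Lindqvist 940/5,620 × $7,700 = 1,287.90; Delacroix 147/5,620 × $7,700 = 201.41; Okafor 1,874/5,620 × $7,700 = 2,567.58.
At nearest $100: Halvorsen $2,900; Orozco $800; Lindqvist $1,300; Delacroix $200; Okafor $2,600. Sum = $7,800.
Difference $7,700 − $7,800 = −$100 applied to largest billable hours (Halvorsen): Halvorsen becomes $2,800.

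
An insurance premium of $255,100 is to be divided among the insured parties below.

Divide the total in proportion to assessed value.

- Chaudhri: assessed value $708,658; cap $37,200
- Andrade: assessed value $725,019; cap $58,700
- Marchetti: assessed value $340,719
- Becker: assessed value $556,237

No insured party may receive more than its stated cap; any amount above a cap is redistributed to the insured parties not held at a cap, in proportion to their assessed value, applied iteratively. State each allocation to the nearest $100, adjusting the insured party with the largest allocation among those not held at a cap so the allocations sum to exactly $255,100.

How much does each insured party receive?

Chaudhri: $37,200 | Andrade: $58,700 | Marchetti: $60,500 | Becker: $98,700

Total assessed value = 2,330,633.
Unconstrained shares: Chaudhri 77,566.33; Andrade 79,357.13; Marchetti 37,293.48; Becker 60,883.06.
Cap binds for Chaudhri ($37,200), Andrade ($58,700); remaining pool $159,200 reallocated over remaining assessed value 896,956.
Redistributed shares: Marchetti 60,473.94 → $60,500; Becker 98,726.06 → $98,700.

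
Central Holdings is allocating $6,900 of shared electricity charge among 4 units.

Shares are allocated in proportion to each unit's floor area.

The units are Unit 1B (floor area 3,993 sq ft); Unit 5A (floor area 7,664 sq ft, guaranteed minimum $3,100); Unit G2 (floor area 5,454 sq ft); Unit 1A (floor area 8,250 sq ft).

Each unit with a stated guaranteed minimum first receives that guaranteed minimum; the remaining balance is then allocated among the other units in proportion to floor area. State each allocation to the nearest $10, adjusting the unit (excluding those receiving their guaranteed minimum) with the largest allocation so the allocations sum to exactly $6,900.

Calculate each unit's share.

Unit 1B: $860 · Unit 5A: $3,100 · Unit G2: $1,170 · Unit 1A: $1,770

Guaranteed amounts: Unit 5A $3,100. Remaining pool $3,800.
Remaining pool split over remaining floor area 17,697: Unit 1B 857.40 → $860; Unit G2 1,171.11 → $1,170; Unit 1A 1,771.49 → $1,770.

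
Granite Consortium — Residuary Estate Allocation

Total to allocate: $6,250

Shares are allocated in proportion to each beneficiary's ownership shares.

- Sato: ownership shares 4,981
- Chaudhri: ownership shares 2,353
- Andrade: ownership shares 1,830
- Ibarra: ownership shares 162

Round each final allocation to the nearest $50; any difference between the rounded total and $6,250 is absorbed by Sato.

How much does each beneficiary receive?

Sum of ownership shares: 9,326.
Pro-rata amounts: Sato 4,981/9,326 × $6,250 = 3,338.11; Chaudhri 2,353/9,326 × $6,250 = 1,576.91; Andrade 1,830/9,326 × $6,250 = 1,226.41; Ibarra 162/9,326 × $6,250 = 108.57.
At nearest $50: Sato $3,350; Chaudhri $1,600; Andrade $1,250; Ibarra $100. Sum = $6,300.
Difference $6,250 − $6,300 = −$50 applied to Sato: Sato becomes $3,300.

Sato: $3,300 | Chaudhri: $1,600 | Andrade: $1,250 | Ibarra: $100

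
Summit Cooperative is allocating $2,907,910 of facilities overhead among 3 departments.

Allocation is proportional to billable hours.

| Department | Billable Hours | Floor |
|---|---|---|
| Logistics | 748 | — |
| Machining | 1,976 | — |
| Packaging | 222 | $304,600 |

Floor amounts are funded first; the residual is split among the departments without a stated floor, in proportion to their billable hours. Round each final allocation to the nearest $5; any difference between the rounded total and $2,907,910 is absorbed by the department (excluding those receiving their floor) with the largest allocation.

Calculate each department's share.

Guaranteed amounts: Packaging $304,600. Remaining pool $2,603,310.
Remaining pool split over remaining billable hours 2,724: Logistics 714,858.99 → $714,860; Machining 1,888,451.01 → $1,888,450.

Logistics: $714,860 · Machining: $1,888,450 · Packaging: $304,600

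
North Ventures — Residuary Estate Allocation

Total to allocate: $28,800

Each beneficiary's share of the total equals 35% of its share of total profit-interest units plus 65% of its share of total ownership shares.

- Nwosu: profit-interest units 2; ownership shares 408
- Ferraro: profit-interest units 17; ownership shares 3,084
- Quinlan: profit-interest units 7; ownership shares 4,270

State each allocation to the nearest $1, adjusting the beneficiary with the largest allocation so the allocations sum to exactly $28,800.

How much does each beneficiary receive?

Nwosu: $1,759; Ferraro: $14,029; Quinlan: $13,012

Profit-interest units total 26; ownership shares total 7,762.
Composite weights (35% profit-interest units + 65% ownership shares): Nwosu 0.0611; Ferraro 0.4871; Quinlan 0.4518.
Raw shares: Nwosu 1,759.38; Ferraro 14,028.60; Quinlan 13,012.02.
Rounded to nearest $1: Nwosu $1,759; Ferraro $14,029; Quinlan $13,012. Sum = $28,800.
Sum already equals the total — no adjustment.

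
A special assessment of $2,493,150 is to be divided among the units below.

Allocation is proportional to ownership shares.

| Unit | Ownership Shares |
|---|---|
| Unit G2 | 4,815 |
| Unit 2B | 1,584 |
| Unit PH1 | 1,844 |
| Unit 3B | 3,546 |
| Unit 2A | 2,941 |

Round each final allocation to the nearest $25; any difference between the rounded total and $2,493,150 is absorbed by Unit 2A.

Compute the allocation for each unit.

Sum of ownership shares: 14,730.
Raw shares: Unit G2 4,815/14,730 × $2,493,150 = 814,970.62; Unit 2B 1,584/14,730 × $2,493,150 = 268,102.48; Unit PH1 1,844/14,730 × $2,493,150 = 312,109.21; Unit 3B 3,546/14,730 × $2,493,150 = 600,183.97; Unit 2A 2,941/14,730 × $2,493,150 = 497,783.72.
After rounding ($25): Unit G2 $814,975; Unit 2B $268,100; Unit PH1 $312,100; Unit 3B $600,175; Unit 2A $497,775. Sum = $2,493,125.
Difference $2,493,150 − $2,493,125 = +$25 applied to Unit 2A: Unit 2A becomes $497,800.

Unit G2: $814,975 · Unit 2B: $268,100 · Unit PH1: $312,100 · Unit 3B: $600,175 · Unit 2A: $497,800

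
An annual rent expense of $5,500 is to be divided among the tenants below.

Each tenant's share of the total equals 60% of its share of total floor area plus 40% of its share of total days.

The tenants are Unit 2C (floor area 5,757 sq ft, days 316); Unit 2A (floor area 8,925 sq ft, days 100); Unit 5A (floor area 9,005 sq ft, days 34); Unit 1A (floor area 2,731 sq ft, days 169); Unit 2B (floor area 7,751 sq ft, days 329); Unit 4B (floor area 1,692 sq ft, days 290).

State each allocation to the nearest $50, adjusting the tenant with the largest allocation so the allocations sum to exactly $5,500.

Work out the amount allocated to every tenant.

Floor area total 35,861; days total 1,238.
Composite weights (60% floor area + 40% days): Unit 2C 0.1984; Unit 2A 0.1816; Unit 5A 0.1617; Unit 1A 0.1003; Unit 2B 0.2360; Unit 4B 0.1220.
Pro-rata amounts: Unit 2C 1,091.32; Unit 2A 999.00; Unit 5A 889.08; Unit 1A 551.64; Unit 2B 1,297.91; Unit 4B 671.05.
Rounded to nearest $50: Unit 2C $1,100; Unit 2A $1,000; Unit 5A $900; Unit 1A $550; Unit 2B $1,300; Unit 4B $650. Sum = $5,500.
Rounded total matches; no reconciliation needed.

Unit 2C: $1,100; Unit 2A: $1,000; Unit 5A: $900; Unit 1A: $550; Unit 2B: $1,300; Unit 4B: $650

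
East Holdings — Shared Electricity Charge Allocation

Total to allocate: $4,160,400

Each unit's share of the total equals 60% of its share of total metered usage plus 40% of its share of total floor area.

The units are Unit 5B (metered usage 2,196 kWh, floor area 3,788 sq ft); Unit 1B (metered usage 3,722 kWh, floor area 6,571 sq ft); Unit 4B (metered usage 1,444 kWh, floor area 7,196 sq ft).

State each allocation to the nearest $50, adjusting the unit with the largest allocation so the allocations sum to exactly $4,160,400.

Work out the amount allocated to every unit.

Totals — metered usage 7,362, floor area 17,555.
Blended shares (60% metered usage + 40% floor area): Unit 5B 0.2653; Unit 1B 0.4531; Unit 4B 0.2817.
Unrounded shares: Unit 5B 1,103,690.45; Unit 1B 1,884,932.49; Unit 4B 1,171,777.05.
After rounding ($50): Unit 5B $1,103,700; Unit 1B $1,884,950; Unit 4B $1,171,800. Sum = $4,160,450.
Difference $4,160,400 − $4,160,450 = −$50 applied to largest allocation (Unit 1B): Unit 1B becomes $1,884,900.

Unit 5B: $1,103,700 | Unit 1B: $1,884,900 | Unit 4B: $1,171,800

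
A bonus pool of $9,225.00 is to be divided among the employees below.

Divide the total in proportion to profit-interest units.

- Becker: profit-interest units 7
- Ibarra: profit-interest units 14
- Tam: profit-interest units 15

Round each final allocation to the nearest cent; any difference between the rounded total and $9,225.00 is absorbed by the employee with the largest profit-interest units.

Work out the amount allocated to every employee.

Profit-interest units total: 7 + 14 + 15 = 36.
Proportional shares: Becker 1,793.7500; Ibarra 3,587.5000; Tam 3,843.7500.
Rounded to nearest cent: Becker $1,793.75; Ibarra $3,587.50; Tam $3,843.75. Sum = $9,225.00.
Sum already equals the total — no adjustment.

Becker: $1,793.75; Ibarra: $3,587.50; Tam: $3,843.75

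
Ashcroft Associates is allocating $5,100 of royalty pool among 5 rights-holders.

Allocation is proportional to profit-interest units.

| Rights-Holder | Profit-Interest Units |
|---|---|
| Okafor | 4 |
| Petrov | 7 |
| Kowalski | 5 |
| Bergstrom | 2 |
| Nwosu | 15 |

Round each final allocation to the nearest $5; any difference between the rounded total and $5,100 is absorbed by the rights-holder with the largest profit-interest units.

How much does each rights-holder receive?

Okafor: $620 | Petrov: $1,080 | Kowalski: $775 | Bergstrom: $310 | Nwosu: $2,315

Total profit-interest units = 4 + 7 + 5 + 2 + 15 = 33.
Pro-rata amounts: Okafor 618.18; Petrov 1,081.82; Kowalski 772.73; Bergstrom 309.09; Nwosu 2,318.18.
After rounding ($5): Okafor $620; Petrov $1,080; Kowalski $775; Bergstrom $310; Nwosu $2,320. Sum = $5,105.
Difference $5,100 − $5,105 = −$5 applied to largest profit-interest units (Nwosu): Nwosu becomes $2,315.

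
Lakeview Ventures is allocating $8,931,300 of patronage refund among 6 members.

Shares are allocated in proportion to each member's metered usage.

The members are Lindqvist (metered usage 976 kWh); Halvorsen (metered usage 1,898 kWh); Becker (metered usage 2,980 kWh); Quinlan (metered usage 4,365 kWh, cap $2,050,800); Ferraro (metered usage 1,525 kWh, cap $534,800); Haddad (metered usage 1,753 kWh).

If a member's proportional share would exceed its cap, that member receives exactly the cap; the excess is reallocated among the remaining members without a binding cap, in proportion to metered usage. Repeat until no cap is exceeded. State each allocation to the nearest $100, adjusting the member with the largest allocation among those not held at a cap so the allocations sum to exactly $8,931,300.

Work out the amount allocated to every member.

Sum of metered usage: 13,497.
Pro-rata shares before constraints: Lindqvist 645,843.43; Halvorsen 1,255,953.72; Becker 1,971,939.99; Quinlan 2,888,428.87; Ferraro 1,009,130.36; Haddad 1,160,003.62.
Cap binds for Quinlan ($2,050,800), Ferraro ($534,800); residual $6,345,700 reallocated over remaining metered usage 7,607.
Remaining shares: Lindqvist 814,171.58 → $814,200; Halvorsen 1,583,296.78 → $1,583,300; Becker 2,485,892.73 → $2,485,900; Haddad 1,462,338.91 → $1,462,300.

Lindqvist: $814,200; Halvorsen: $1,583,300; Becker: $2,485,900; Quinlan: $2,050,800; Ferraro: $534,800; Haddad: $1,462,300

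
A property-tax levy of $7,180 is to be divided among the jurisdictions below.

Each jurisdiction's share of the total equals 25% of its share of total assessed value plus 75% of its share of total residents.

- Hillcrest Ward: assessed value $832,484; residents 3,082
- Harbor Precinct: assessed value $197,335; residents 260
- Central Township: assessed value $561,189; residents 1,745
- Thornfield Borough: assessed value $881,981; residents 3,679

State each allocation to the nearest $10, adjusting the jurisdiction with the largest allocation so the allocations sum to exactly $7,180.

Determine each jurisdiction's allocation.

Totals — assessed value 2,472,989, residents 8,766.
Combined weights (25% assessed value + 75% residents): Hillcrest Ward 0.3478; Harbor Precinct 0.0422; Central Township 0.2060; Thornfield Borough 0.4039.
Unrounded shares: Hillcrest Ward 2,497.54; Harbor Precinct 302.95; Central Township 1,479.30; Thornfield Borough 2,900.21.
Rounded to nearest $10: Hillcrest Ward $2,500; Harbor Precinct $300; Central Township $1,480; Thornfield Borough $2,900. Sum = $7,180.
Sum already equals the total — no adjustment.

Hillcrest Ward: $2,500 · Harbor Precinct: $300 · Central Township: $1,480 · Thornfield Borough: $2,900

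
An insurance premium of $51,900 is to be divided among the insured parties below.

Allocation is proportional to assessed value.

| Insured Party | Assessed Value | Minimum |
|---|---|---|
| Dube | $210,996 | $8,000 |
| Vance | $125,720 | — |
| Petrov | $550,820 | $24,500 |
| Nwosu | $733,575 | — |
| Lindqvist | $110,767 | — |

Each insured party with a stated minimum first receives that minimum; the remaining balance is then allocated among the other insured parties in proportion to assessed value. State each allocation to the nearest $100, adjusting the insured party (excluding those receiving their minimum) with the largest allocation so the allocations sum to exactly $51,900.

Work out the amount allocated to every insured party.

Guaranteed amounts: Dube $8,000; Petrov $24,500. Residual $19,400.
Residual split over remaining assessed value 970,062: Vance 2,514.24 → $2,500; Nwosu 14,670.56 → $14,700; Lindqvist 2,215.20 → $2,200.

Dube: $8,000 | Vance: $2,500 | Petrov: $24,500 | Nwosu: $14,700 | Lindqvist: $2,200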